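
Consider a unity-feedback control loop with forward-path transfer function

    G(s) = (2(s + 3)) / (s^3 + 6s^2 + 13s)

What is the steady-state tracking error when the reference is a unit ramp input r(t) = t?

G(s) has one pole at the origin.
This is a Type 1 system. Kv = lim_{s→0} s·G(s) = 6/13.
e_ss = 1/Kv = 1/(6/13) = 13/6 ≈ 2.167.

e_ss = 2.167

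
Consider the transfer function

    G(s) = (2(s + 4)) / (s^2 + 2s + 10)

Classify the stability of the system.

stable

The denominator s^2 + 2s + 10 factors as (s^2 + 2s + 10), giving poles at s = -1 ± 3j.
Since all poles lie strictly in the left half-plane, the system is stable.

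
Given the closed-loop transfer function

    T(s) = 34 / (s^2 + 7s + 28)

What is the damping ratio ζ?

Compare the denominator to the standard form s^2 + 2ζωₙs + ωₙ².
ωₙ² = 28, so ωₙ = √28 ≈ 5.292 rad/s.
2ζωₙ = 7, so ζ = 7/(2·√28) ≈ 0.6614.

ζ ≈ 0.6614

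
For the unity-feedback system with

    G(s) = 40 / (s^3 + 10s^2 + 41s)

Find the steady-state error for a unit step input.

e_ss = 0

G(s) has one pole at the origin.
This is a Type 1 system; for a step input the steady-state error is zero.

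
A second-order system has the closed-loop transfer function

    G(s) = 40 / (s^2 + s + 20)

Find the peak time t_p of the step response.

t_p ≈ 0.7069 s

Comparing s^2 + s + 20 to s^2 + 2ζωₙs + ωₙ²: ωₙ = √20 ≈ 4.472 rad/s and ζ = 1/(2·√20) ≈ 0.1118.
ζωₙ = 1/2 = 0.5, so ω_d = ωₙ√(1−ζ²) = √(ωₙ² − (ζωₙ)²) = √(20 − 0.5²) = √19.75 ≈ 4.444 rad/s.
t_p = π/ω_d = π/4.444 ≈ 0.7069 s.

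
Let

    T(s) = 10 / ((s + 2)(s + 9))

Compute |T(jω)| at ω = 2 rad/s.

|T(j2)| ≈ 0.3835

Substitute s = j2: numerator = 10, denominator = 14 + j22.
|T(j2)| = |10| / |14 + j22| = 10 / 26.077 ≈ 0.3835.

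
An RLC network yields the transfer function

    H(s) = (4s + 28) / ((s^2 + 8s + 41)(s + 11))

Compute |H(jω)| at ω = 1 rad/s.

|H(j1)| ≈ 0.06278

Substitute s = j1: numerator = 28 + j4, denominator = 432 + j128.
|H(j1)| = |28 + j4| / |432 + j128| = 28.284 / 450.56 ≈ 0.06278.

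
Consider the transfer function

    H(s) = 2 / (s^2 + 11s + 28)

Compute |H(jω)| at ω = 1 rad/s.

|H(j1)| ≈ 0.06860

Substitute s = j1: numerator = 2, denominator = 27 + j11.
|H(j1)| = |2| / |27 + j11| = 2 / 29.155 ≈ 0.06860.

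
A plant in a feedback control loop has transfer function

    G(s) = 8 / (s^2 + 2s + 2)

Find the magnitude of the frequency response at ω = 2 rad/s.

Substitute s = j2: numerator = 8, denominator = -2 + j4.
|G(j2)| = |8| / |-2 + j4| = 8 / 4.4721 ≈ 1.789.

|G(j2)| ≈ 1.789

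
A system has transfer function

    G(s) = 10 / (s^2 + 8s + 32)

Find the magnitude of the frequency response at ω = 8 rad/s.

|G(j8)| ≈ 0.1398

Substitute s = j8: numerator = 10, denominator = -32 + j64.
|G(j8)| = |10| / |-32 + j64| = 10 / 71.554 ≈ 0.1398.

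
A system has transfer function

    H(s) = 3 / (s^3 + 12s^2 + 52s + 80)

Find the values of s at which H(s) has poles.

The poles are the roots of the denominator s^3 + 12s^2 + 52s + 80 = 0.
Trying s = -4: the polynomial evaluates to 0, so (s + 4) is a factor.
Dividing out leaves s^2 + 8s + 20 = 0.
The quadratic formula then gives s = -4 ± 2j.

s = -4 + 2j, -4 - 2j, -4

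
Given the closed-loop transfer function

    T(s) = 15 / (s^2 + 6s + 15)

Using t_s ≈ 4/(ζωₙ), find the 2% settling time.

Comparing s^2 + 6s + 15 to s^2 + 2ζωₙs + ωₙ²: ωₙ = √15 ≈ 3.873 rad/s and ζ = 6/(2·√15) ≈ 0.7746.
ζωₙ = 6/2 = 3, so t_s ≈ 4/(ζωₙ) = 4/3 ≈ 1.333 s.

t_s ≈ 1.333 s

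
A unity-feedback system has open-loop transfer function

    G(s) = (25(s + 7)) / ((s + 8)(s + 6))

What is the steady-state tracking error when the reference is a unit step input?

e_ss = 0.2152

G(s) has no poles at the origin.
This is a Type 0 system. Kp = lim_{s→0} G(s) = 175/48.
e_ss = 1/(1 + Kp) = 1/(1 + 175/48) = 48/223 ≈ 0.2152.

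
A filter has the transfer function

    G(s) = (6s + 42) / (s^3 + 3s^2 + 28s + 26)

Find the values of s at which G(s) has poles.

The poles are the roots of the denominator s^3 + 3s^2 + 28s + 26 = 0.
Trying s = -1: the polynomial evaluates to 0, so (s + 1) is a factor.
Dividing out leaves s^2 + 2s + 26 = 0.
The quadratic formula then gives s = -1 ± 5j.

s = -1 + 5j, -1 - 5j, -1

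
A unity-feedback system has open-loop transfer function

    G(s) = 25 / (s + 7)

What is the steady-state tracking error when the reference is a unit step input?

G(s) has no poles at the origin.
This is a Type 0 system. Kp = lim_{s→0} G(s) = 25/7.
e_ss = 1/(1 + Kp) = 1/(1 + 25/7) = 7/32 ≈ 0.2188.

e_ss = 0.2188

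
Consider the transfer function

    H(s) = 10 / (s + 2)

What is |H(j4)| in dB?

|H(j4)|_dB ≈ 6.99 dB

Substitute s = j4: numerator = 10, denominator = 2 + j4.
|H(j4)| = |10| / |2 + j4| = 10 / 4.4721 ≈ 2.236.
In decibels: 20·log₁₀(2.236) ≈ 6.99 dB.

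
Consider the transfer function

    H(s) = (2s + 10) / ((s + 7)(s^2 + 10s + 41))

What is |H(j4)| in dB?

Substitute s = j4: numerator = 10 + j8, denominator = 15 + j380.
|H(j4)| = |10 + j8| / |15 + j380| = 12.806 / 380.30 ≈ 0.03367.
In decibels: 20·log₁₀(0.03367) ≈ -29.5 dB.

|H(j4)|_dB ≈ -29.5 dB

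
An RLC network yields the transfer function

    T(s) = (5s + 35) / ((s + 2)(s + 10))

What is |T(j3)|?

|T(j3)| ≈ 1.012

Substitute s = j3: numerator = 35 + j15, denominator = 11 + j36.
|T(j3)| = |35 + j15| / |11 + j36| = 38.079 / 37.643 ≈ 1.012.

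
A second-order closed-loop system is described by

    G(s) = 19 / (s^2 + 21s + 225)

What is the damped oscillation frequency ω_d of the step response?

ω_d ≈ 10.71 rad/s

Comparing s^2 + 21s + 225 to s^2 + 2ζωₙs + ωₙ²: ωₙ = 15 rad/s and ζ = 21/(2·15) = 0.7.
ζωₙ = 21/2 = 10.5, so ω_d = ωₙ√(1−ζ²) = √(ωₙ² − (ζωₙ)²) = √(225 − 10.5²) = √114.75 ≈ 10.71 rad/s.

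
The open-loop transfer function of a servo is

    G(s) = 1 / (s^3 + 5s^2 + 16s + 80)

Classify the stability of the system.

marginally stable

The denominator s^3 + 5s^2 + 16s + 80 factors as (s^2 + 16)(s + 5), giving poles at s = 4j, -4j, -5.
Since the simple pole(s) at s = ±4j lie on the jω-axis with none in the right half-plane, the system is marginally stable.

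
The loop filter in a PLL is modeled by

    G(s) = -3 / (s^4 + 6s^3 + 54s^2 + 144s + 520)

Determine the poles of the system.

s = -1 + 5j, -1 - 5j, -2 + 4j, -2 - 4j

The poles are the roots of the denominator s^4 + 6s^3 + 54s^2 + 144s + 520 = 0.
No real roots exist; factor into two real quadratics: (s^2 + 2s + 26)(s^2 + 4s + 20) = 0.
Each quadratic gives a conjugate pair via the quadratic formula.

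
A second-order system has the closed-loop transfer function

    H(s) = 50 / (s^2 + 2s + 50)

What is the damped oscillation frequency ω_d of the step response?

Comparing s^2 + 2s + 50 to s^2 + 2ζωₙs + ωₙ²: ωₙ = √50 ≈ 7.071 rad/s and ζ = 2/(2·√50) ≈ 0.1414.
ζωₙ = 2/2 = 1, so ω_d = ωₙ√(1−ζ²) = √(ωₙ² − (ζωₙ)²) = √(50 − 1²) = √49 = 7 rad/s.

ω_d = 7 rad/s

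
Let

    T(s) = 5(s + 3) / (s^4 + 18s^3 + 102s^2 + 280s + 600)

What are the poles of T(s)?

s = -6, -1 ± 3j, -10

The poles are the roots of the denominator s^4 + 18s^3 + 102s^2 + 280s + 600 = 0.
Trying s = -6: the polynomial evaluates to 0, so (s + 6) is a factor.
Dividing out leaves s^3 + 12s^2 + 30s + 100 = 0.
This factors further as (s^2 + 2s + 10)(s + 10) = 0.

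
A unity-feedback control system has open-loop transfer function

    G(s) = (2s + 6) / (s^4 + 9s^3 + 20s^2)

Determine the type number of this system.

Factor s from the denominator: s^4 + 9s^3 + 20s^2 = s^2·(s^2 + 9s + 20).
There are 2 poles at the origin, so the system is Type 2.

Type 2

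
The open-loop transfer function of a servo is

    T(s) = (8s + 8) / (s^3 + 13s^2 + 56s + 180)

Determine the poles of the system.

The poles are the roots of the denominator s^3 + 13s^2 + 56s + 180 = 0.
Trying s = -9: the polynomial evaluates to 0, so (s + 9) is a factor.
Dividing out leaves s^2 + 4s + 20 = 0.
The quadratic formula then gives s = -2 ± 4j.

s = -9, -2 + 4j, -2 - 4j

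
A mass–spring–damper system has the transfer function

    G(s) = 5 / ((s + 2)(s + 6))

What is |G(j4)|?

|G(j4)| ≈ 0.1550

Substitute s = j4: numerator = 5, denominator = -4 + j32.
|G(j4)| = |5| / |-4 + j32| = 5 / 32.249 ≈ 0.1550.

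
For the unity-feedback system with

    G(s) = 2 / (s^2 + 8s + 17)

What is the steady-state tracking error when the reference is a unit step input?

G(s) has no poles at the origin.
This is a Type 0 system. Kp = lim_{s→0} G(s) = 2/17.
e_ss = 1/(1 + Kp) = 1/(1 + 2/17) = 17/19 ≈ 0.8947.

e_ss = 0.8947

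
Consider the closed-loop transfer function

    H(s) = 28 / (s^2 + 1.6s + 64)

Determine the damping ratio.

Compare the denominator to the standard form s^2 + 2ζωₙs + ωₙ².
ωₙ² = 64, so ωₙ = 8 rad/s.
2ζωₙ = 1.6, so ζ = 1.6/(2·8) = 0.1.
With ζ = 0.1 the response is underdamped.

ζ = 0.1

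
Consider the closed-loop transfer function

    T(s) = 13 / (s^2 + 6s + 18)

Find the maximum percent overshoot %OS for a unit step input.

Comparing s^2 + 6s + 18 to s^2 + 2ζωₙs + ωₙ²: ωₙ = √18 ≈ 4.243 rad/s and ζ = 6/(2·√18) ≈ 0.7071.
%OS = 100·exp(−πζ/√(1−ζ²)) = 100·exp(−π·0.7071/√(1−0.7071²)) ≈ 4.32%.

%OS ≈ 4.32%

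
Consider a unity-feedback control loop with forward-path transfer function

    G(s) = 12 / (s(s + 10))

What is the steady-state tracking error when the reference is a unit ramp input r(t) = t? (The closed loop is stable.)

e_ss = 0.8333

G(s) has one pole at the origin.
This is a Type 1 system. Kv = lim_{s→0} s·G(s) = 12/10 = 6/5.
e_ss = 1/Kv = 1/(6/5) = 5/6 ≈ 0.8333.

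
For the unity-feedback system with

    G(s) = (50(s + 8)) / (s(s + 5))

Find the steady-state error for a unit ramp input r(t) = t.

G(s) has one pole at the origin.
This is a Type 1 system. Kv = lim_{s→0} s·G(s) = 400/5 = 80.
e_ss = 1/Kv = 1/(80) = 1/80 ≈ 0.01250.

e_ss = 0.01250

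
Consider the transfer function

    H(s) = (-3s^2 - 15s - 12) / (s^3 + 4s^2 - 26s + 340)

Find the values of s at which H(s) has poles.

The poles are the roots of the denominator s^3 + 4s^2 - 26s + 340 = 0.
Trying s = -10: the polynomial evaluates to 0, so (s + 10) is a factor.
Dividing out leaves s^2 - 6s + 34 = 0.
The quadratic formula then gives s = 3 ± 5j.

s = 3 ± 5j, -10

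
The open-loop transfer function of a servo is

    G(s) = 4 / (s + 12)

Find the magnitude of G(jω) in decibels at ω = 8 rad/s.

Substitute s = j8: numerator = 4, denominator = 12 + j8.
|G(j8)| = |4| / |12 + j8| = 4 / 14.422 ≈ 0.2774.
In decibels: 20·log₁₀(0.2774) ≈ -11.1 dB.

|G(j8)|_dB ≈ -11.1 dB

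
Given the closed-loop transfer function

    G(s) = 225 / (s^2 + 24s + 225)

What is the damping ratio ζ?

Compare the denominator to the standard form s^2 + 2ζωₙs + ωₙ².
ωₙ² = 225, so ωₙ = 15 rad/s.
2ζωₙ = 24, so ζ = 24/(2·15) = 0.8.

ζ = 0.8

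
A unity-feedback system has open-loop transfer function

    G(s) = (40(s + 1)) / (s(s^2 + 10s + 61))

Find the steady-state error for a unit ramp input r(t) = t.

G(s) has one pole at the origin.
This is a Type 1 system. Kv = lim_{s→0} s·G(s) = 40/61.
e_ss = 1/Kv = 1/(40/61) = 61/40 ≈ 1.525.

e_ss = 1.525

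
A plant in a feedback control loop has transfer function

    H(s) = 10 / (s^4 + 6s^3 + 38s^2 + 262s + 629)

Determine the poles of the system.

s = 1 + 6j, 1 - 6j, -4 + j, -4 - j

The poles are the roots of the denominator s^4 + 6s^3 + 38s^2 + 262s + 629 = 0.
No real roots exist; factor into two real quadratics: (s^2 - 2s + 37)(s^2 + 8s + 17) = 0.
Each quadratic gives a conjugate pair via the quadratic formula.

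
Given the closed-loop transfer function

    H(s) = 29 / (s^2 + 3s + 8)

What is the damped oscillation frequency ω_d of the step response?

Comparing s^2 + 3s + 8 to s^2 + 2ζωₙs + ωₙ²: ωₙ = √8 ≈ 2.828 rad/s and ζ = 3/(2·√8) ≈ 0.5303.
ζωₙ = 3/2 = 1.5, so ω_d = ωₙ√(1−ζ²) = √(ωₙ² − (ζωₙ)²) = √(8 − 1.5²) = √5.75 ≈ 2.398 rad/s.

ω_d ≈ 2.398 rad/s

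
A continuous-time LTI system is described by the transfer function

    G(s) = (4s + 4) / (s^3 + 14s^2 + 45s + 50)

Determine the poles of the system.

s = -2 ± j, -10

The poles are the roots of the denominator s^3 + 14s^2 + 45s + 50 = 0.
Trying s = -10: the polynomial evaluates to 0, so (s + 10) is a factor.
Dividing out leaves s^2 + 4s + 5 = 0.
The quadratic formula then gives s = -2 ± 1j.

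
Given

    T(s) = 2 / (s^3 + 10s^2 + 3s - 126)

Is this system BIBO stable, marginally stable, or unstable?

unstable

The denominator s^3 + 10s^2 + 3s - 126 factors as (s + 6)(s + 7)(s - 3), giving poles at s = -6, -7, 3.
Since the pole(s) at s = 3 lie in the right half-plane, the system is unstable.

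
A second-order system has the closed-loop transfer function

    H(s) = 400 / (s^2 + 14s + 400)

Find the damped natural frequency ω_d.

Comparing s^2 + 14s + 400 to s^2 + 2ζωₙs + ωₙ²: ωₙ = 20 rad/s and ζ = 14/(2·20) = 0.35.
ζωₙ = 14/2 = 7, so ω_d = ωₙ√(1−ζ²) = √(ωₙ² − (ζωₙ)²) = √(400 − 7²) = √351 ≈ 18.73 rad/s.

ω_d ≈ 18.73 rad/s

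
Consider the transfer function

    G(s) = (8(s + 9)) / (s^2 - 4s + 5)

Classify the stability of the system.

The poles can be read from the denominator factors: s = 2 ± j.
Since the pole(s) at s = 2 + j, 2 - j lie in the right half-plane, the system is unstable.

unstable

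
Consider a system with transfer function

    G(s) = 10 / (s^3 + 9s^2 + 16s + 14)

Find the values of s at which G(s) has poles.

The poles are the roots of the denominator s^3 + 9s^2 + 16s + 14 = 0.
Trying s = -7: the polynomial evaluates to 0, so (s + 7) is a factor.
Dividing out leaves s^2 + 2s + 2 = 0.
The quadratic formula then gives s = -1 ± 1j.

s = -1 + j, -1 - j, -7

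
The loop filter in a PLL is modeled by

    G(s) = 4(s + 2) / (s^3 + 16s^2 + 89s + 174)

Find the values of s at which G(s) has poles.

The poles are the roots of the denominator s^3 + 16s^2 + 89s + 174 = 0.
Trying s = -6: the polynomial evaluates to 0, so (s + 6) is a factor.
Dividing out leaves s^2 + 10s + 29 = 0.
The quadratic formula then gives s = -5 ± 2j.

s = -5 ± 2j, -6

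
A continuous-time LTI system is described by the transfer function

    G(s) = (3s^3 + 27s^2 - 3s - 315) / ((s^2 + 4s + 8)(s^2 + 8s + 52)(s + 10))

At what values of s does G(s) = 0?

s = -5, -7, 3

Set the numerator to zero: 3s^3 + 27s^2 - 3s - 315 = 0, i.e. 3·(s^3 + 9s^2 - s - 105) = 0.
Factoring: (s + 5)(s + 7)(s - 3) = 0.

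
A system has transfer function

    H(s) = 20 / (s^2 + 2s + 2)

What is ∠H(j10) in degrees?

At s = j10: numerator = 20, denominator = -98 + j20.
∠H = ∠num − ∠den = 0° − (168.47°) = -168.5°.

∠H(j10) ≈ -168.5°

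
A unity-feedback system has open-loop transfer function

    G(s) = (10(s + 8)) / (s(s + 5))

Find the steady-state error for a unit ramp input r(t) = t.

G(s) has one pole at the origin.
This is a Type 1 system. Kv = lim_{s→0} s·G(s) = 80/5 = 16.
e_ss = 1/Kv = 1/(16) = 1/16 ≈ 0.06250.

e_ss = 0.06250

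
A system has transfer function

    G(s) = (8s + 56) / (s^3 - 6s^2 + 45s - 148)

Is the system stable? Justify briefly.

unstable

The denominator s^3 - 6s^2 + 45s - 148 factors as (s^2 - 2s + 37)(s - 4), giving poles at s = 1 + 6j, 1 - 6j, 4.
Since the pole(s) at s = 1 ± 6j, 4 lie in the right half-plane, the system is unstable.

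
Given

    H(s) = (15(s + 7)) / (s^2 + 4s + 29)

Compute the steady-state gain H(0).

H(0) = 105/29 ≈ 3.621

At s = 0 each factor (s + a) contributes a and each (s^2 + bs + c) contributes c.
H(0) = 15·(7) / ((29)) = 105/29 = 105/29.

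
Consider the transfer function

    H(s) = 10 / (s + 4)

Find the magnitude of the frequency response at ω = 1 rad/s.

Substitute s = j1: numerator = 10, denominator = 4 + j1.
|H(j1)| = |10| / |4 + j1| = 10 / 4.1231 ≈ 2.425.

|H(j1)| ≈ 2.425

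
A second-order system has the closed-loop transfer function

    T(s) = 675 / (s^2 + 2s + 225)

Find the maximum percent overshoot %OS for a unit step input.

Comparing s^2 + 2s + 225 to s^2 + 2ζωₙs + ωₙ²: ωₙ = 15 rad/s and ζ = 2/(2·15) ≈ 0.06667.
%OS = 100·exp(−πζ/√(1−ζ²)) = 100·exp(−π·0.06667/√(1−0.06667²)) ≈ 81.1%.

%OS ≈ 81.1%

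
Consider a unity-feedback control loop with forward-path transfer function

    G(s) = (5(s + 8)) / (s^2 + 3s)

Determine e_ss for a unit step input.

e_ss = 0

G(s) has one pole at the origin.
This is a Type 1 system; for a step input the steady-state error is zero.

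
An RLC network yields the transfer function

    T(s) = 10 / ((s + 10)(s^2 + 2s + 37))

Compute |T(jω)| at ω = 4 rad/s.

Substitute s = j4: numerator = 10, denominator = 178 + j164.
|T(j4)| = |10| / |178 + j164| = 10 / 242.03 ≈ 0.04132.

|T(j4)| ≈ 0.04132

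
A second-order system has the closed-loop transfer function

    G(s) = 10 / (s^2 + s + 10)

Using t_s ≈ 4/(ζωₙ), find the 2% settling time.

t_s ≈ 8 s

Comparing s^2 + s + 10 to s^2 + 2ζωₙs + ωₙ²: ωₙ = √10 ≈ 3.162 rad/s and ζ = 1/(2·√10) ≈ 0.1581.
ζωₙ = 1/2 = 0.5, so t_s ≈ 4/(ζωₙ) = 4/0.5 = 8 s.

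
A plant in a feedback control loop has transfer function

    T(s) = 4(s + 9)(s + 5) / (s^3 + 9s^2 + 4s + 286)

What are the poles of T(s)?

s = 1 + 5j, 1 - 5j, -11

The poles are the roots of the denominator s^3 + 9s^2 + 4s + 286 = 0.
Trying s = -11: the polynomial evaluates to 0, so (s + 11) is a factor.
Dividing out leaves s^2 - 2s + 26 = 0.
The quadratic formula then gives s = 1 ± 5j.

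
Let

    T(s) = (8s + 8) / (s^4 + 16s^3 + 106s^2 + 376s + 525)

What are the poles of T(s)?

The poles are the roots of the denominator s^4 + 16s^3 + 106s^2 + 376s + 525 = 0.
Trying s = -3: the polynomial evaluates to 0, so (s + 3) is a factor.
Dividing out leaves s^3 + 13s^2 + 67s + 175 = 0.
This factors further as (s^2 + 6s + 25)(s + 7) = 0.

s = -3 + 4j, -3 - 4j, -3, -7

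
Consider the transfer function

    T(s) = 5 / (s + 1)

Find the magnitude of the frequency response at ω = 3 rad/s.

Substitute s = j3: numerator = 5, denominator = 1 + j3.
|T(j3)| = |5| / |1 + j3| = 5 / 3.1623 ≈ 1.581.

|T(j3)| ≈ 1.581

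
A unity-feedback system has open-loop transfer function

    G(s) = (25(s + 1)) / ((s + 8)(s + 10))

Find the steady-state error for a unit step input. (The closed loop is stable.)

G(s) has no poles at the origin.
This is a Type 0 system. Kp = lim_{s→0} G(s) = 25/80 = 5/16.
e_ss = 1/(1 + Kp) = 1/(1 + 5/16) = 16/21 ≈ 0.7619.

e_ss = 0.7619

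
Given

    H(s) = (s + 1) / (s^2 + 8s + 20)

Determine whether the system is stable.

stable

The denominator s^2 + 8s + 20 factors as (s^2 + 8s + 20), giving poles at s = -4 + 2j, -4 - 2j.
Since all poles lie strictly in the left half-plane, the system is stable.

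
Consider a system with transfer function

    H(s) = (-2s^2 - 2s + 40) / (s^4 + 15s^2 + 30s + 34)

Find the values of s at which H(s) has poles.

s = 1 ± 4j, -1 ± j

The poles are the roots of the denominator s^4 + 15s^2 + 30s + 34 = 0.
No real roots exist; factor into two real quadratics: (s^2 - 2s + 17)(s^2 + 2s + 2) = 0.
Each quadratic gives a conjugate pair via the quadratic formula.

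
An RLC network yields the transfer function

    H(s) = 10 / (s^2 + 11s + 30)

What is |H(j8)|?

Substitute s = j8: numerator = 10, denominator = -34 + j88.
|H(j8)| = |10| / |-34 + j88| = 10 / 94.340 ≈ 0.1060.

|H(j8)| ≈ 0.1060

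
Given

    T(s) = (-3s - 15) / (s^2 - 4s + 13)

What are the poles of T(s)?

s = 2 ± 3j

The poles are the roots of the denominator s^2 - 4s + 13 = 0.
Using the quadratic formula: s = (4 ± √(-36))/2 = 2 ± 3j.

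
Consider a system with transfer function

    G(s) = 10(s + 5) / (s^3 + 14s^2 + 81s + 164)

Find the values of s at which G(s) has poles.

s = -5 ± 4j, -4

The poles are the roots of the denominator s^3 + 14s^2 + 81s + 164 = 0.
Trying s = -4: the polynomial evaluates to 0, so (s + 4) is a factor.
Dividing out leaves s^2 + 10s + 41 = 0.
The quadratic formula then gives s = -5 ± 4j.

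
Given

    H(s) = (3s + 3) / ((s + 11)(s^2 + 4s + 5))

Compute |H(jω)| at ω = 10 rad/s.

Substitute s = j10: numerator = 3 + j30, denominator = -1445 - j510.
|H(j10)| = |3 + j30| / |-1445 - j510| = 30.150 / 1532.4 ≈ 0.01968.

|H(j10)| ≈ 0.01968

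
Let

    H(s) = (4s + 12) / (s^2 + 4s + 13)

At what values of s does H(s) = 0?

s = -3

Set the numerator to zero: 4s + 12 = 0, i.e. 4·(s + 3) = 0.
So s = -3.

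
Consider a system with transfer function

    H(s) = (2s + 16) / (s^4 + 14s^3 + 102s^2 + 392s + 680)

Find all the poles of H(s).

s = -3 + 5j, -3 - 5j, -4 + 2j, -4 - 2j

The poles are the roots of the denominator s^4 + 14s^3 + 102s^2 + 392s + 680 = 0.
No real roots exist; factor into two real quadratics: (s^2 + 6s + 34)(s^2 + 8s + 20) = 0.
Each quadratic gives a conjugate pair via the quadratic formula.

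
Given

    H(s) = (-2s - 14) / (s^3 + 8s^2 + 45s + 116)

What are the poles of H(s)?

The poles are the roots of the denominator s^3 + 8s^2 + 45s + 116 = 0.
Trying s = -4: the polynomial evaluates to 0, so (s + 4) is a factor.
Dividing out leaves s^2 + 4s + 29 = 0.
The quadratic formula then gives s = -2 ± 5j.

s = -2 ± 5j, -4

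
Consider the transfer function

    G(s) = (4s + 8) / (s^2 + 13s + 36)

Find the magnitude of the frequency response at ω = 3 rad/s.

|G(j3)| ≈ 0.3040

Substitute s = j3: numerator = 8 + j12, denominator = 27 + j39.
|G(j3)| = |8 + j12| / |27 + j39| = 14.422 / 47.434 ≈ 0.3040.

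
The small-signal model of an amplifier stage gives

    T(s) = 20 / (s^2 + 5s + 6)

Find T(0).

T(0) = 10/3 ≈ 3.333

Set s = 0: T(0) = (20) / (6) = 10/3.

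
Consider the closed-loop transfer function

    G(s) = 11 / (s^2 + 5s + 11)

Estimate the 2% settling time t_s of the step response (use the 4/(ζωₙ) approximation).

Comparing s^2 + 5s + 11 to s^2 + 2ζωₙs + ωₙ²: ωₙ = √11 ≈ 3.317 rad/s and ζ = 5/(2·√11) ≈ 0.7538.
ζωₙ = 5/2 = 2.5, so t_s ≈ 4/(ζωₙ) = 4/2.5 = 1.600 s.

t_s ≈ 1.600 s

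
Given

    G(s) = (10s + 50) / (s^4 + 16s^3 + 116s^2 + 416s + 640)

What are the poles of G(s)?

The poles are the roots of the denominator s^4 + 16s^3 + 116s^2 + 416s + 640 = 0.
No real roots exist; factor into two real quadratics: (s^2 + 8s + 20)(s^2 + 8s + 32) = 0.
Each quadratic gives a conjugate pair via the quadratic formula.

s = -4 ± 2j, -4 ± 4j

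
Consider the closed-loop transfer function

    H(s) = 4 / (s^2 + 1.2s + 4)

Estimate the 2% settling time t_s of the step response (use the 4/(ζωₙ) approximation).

t_s ≈ 6.667 s

Comparing s^2 + 1.2s + 4 to s^2 + 2ζωₙs + ωₙ²: ωₙ = 2 rad/s and ζ = 1.2/(2·2) = 0.3.
ζωₙ = 1.2/2 = 0.6, so t_s ≈ 4/(ζωₙ) = 4/0.6 ≈ 6.667 s.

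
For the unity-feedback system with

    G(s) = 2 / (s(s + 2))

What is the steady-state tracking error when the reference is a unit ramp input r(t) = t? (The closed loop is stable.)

e_ss = 1

G(s) has one pole at the origin.
This is a Type 1 system. Kv = lim_{s→0} s·G(s) = 2/2 = 1.
e_ss = 1/Kv = 1/(1) = 1.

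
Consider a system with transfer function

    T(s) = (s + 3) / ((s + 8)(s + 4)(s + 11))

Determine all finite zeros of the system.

Set the numerator to zero: s + 3 = 0.
So s = -3.

s = -3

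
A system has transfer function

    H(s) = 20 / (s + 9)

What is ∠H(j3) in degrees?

∠H(j3) ≈ -18.43°

At s = j3: numerator = 20, denominator = 9 + j3.
∠H = ∠num − ∠den = 0° − (18.435°) = -18.43°.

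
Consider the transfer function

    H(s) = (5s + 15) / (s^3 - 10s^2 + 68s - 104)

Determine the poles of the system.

s = 4 + 6j, 4 - 6j, 2

The poles are the roots of the denominator s^3 - 10s^2 + 68s - 104 = 0.
Trying s = 2: the polynomial evaluates to 0, so (s - 2) is a factor.
Dividing out leaves s^2 - 8s + 52 = 0.
The quadratic formula then gives s = 4 ± 6j.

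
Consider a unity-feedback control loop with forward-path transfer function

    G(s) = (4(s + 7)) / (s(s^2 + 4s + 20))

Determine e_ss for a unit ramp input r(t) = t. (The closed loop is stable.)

e_ss = 0.7143

G(s) has one pole at the origin.
This is a Type 1 system. Kv = lim_{s→0} s·G(s) = 28/20 = 7/5.
e_ss = 1/Kv = 1/(7/5) = 5/7 ≈ 0.7143.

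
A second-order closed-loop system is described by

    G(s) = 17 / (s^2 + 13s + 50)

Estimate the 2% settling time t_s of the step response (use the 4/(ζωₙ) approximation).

Comparing s^2 + 13s + 50 to s^2 + 2ζωₙs + ωₙ²: ωₙ = √50 ≈ 7.071 rad/s and ζ = 13/(2·√50) ≈ 0.9192.
ζωₙ = 13/2 = 6.5, so t_s ≈ 4/(ζωₙ) = 4/6.5 ≈ 0.6154 s.

t_s ≈ 0.6154 s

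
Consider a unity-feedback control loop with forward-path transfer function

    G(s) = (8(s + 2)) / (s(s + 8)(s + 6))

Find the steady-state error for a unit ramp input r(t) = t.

G(s) has one pole at the origin.
This is a Type 1 system. Kv = lim_{s→0} s·G(s) = 16/48 = 1/3.
e_ss = 1/Kv = 1/(1/3) = 3.

e_ss = 3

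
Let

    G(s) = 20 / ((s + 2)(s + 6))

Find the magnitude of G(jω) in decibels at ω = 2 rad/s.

|G(j2)|_dB ≈ 0.969 dB

Substitute s = j2: numerator = 20, denominator = 8 + j16.
|G(j2)| = |20| / |8 + j16| = 20 / 17.889 ≈ 1.118.
In decibels: 20·log₁₀(1.118) ≈ 0.969 dB.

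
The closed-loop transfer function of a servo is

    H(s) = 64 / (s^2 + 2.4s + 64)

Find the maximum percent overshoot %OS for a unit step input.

%OS ≈ 62.1%

Comparing s^2 + 2.4s + 64 to s^2 + 2ζωₙs + ωₙ²: ωₙ = 8 rad/s and ζ = 2.4/(2·8) = 0.15.
%OS = 100·exp(−πζ/√(1−ζ²)) = 100·exp(−π·0.15/√(1−0.15²)) ≈ 62.1%.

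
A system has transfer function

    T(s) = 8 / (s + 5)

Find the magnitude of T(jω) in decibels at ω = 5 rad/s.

|T(j5)|_dB ≈ 1.07 dB

Substitute s = j5: numerator = 8, denominator = 5 + j5.
|T(j5)| = |8| / |5 + j5| = 8 / 7.0711 ≈ 1.131.
In decibels: 20·log₁₀(1.131) ≈ 1.07 dB.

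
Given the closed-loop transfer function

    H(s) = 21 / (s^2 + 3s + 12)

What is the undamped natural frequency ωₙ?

Compare the denominator to the standard form s^2 + 2ζωₙs + ωₙ².
ωₙ² = 12, so ωₙ = √12 ≈ 3.464 rad/s.

ωₙ ≈ 3.464 rad/s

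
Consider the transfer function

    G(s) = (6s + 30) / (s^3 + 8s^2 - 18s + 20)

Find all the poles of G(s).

The poles are the roots of the denominator s^3 + 8s^2 - 18s + 20 = 0.
Trying s = -10: the polynomial evaluates to 0, so (s + 10) is a factor.
Dividing out leaves s^2 - 2s + 2 = 0.
The quadratic formula then gives s = 1 ± 1j.

s = 1 + j, 1 - j, -10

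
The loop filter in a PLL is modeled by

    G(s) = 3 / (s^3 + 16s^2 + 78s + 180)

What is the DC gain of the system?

G(0) = 1/60 ≈ 0.01667

Set s = 0: G(0) = (3) / (180) = 1/60.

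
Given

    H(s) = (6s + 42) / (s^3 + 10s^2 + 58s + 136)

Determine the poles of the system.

s = -3 ± 5j, -4

The poles are the roots of the denominator s^3 + 10s^2 + 58s + 136 = 0.
Trying s = -4: the polynomial evaluates to 0, so (s + 4) is a factor.
Dividing out leaves s^2 + 6s + 34 = 0.
The quadratic formula then gives s = -3 ± 5j.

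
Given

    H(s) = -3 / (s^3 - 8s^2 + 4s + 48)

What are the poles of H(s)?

s = 6, -2, 4

The poles are the roots of the denominator s^3 - 8s^2 + 4s + 48 = 0.
Trying s = 6: the polynomial evaluates to 0, so (s - 6) is a factor.
Dividing out leaves s^2 - 2s - 8 = 0.
Factoring the quadratic: (s + 2)(s - 4) = 0.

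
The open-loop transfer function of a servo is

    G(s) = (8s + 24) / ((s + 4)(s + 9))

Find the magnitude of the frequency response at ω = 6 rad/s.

|G(j6)| ≈ 0.6880

Substitute s = j6: numerator = 24 + j48, denominator = j78.
|G(j6)| = |24 + j48| / |j78| = 53.666 / 78 ≈ 0.6880.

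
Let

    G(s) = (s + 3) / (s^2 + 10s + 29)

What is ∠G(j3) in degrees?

∠G(j3) ≈ -11.31°

At s = j3: numerator = 3 + j3, denominator = 20 + j30.
∠G = ∠num − ∠den = 45° − (56.310°) = -11.31°.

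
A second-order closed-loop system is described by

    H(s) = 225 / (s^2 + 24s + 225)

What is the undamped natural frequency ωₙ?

Compare the denominator to the standard form s^2 + 2ζωₙs + ωₙ².
ωₙ² = 225, so ωₙ = 15 rad/s.

ωₙ = 15 rad/s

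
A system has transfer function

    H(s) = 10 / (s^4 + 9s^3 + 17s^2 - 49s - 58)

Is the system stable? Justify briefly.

The denominator s^4 + 9s^3 + 17s^2 - 49s - 58 factors as (s - 2)(s^2 + 10s + 29)(s + 1), giving poles at s = 2, -5 + 2j, -5 - 2j, -1.
Since the pole(s) at s = 2 lie in the right half-plane, the system is unstable.

unstable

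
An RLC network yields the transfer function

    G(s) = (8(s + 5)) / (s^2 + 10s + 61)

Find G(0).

G(0) = 40/61 ≈ 0.6557

Set s = 0: G(0) = (40) / (61) = 40/61.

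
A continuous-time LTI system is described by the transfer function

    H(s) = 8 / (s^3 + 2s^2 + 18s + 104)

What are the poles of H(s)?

s = 1 + 5j, 1 - 5j, -4

The poles are the roots of the denominator s^3 + 2s^2 + 18s + 104 = 0.
Trying s = -4: the polynomial evaluates to 0, so (s + 4) is a factor.
Dividing out leaves s^2 - 2s + 26 = 0.
The quadratic formula then gives s = 1 ± 5j.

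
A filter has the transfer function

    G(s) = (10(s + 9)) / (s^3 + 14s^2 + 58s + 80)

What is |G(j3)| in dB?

|G(j3)|_dB ≈ -4.21 dB

Substitute s = j3: numerator = 90 + j30, denominator = -46 + j147.
|G(j3)| = |90 + j30| / |-46 + j147| = 94.868 / 154.03 ≈ 0.6159.
In decibels: 20·log₁₀(0.6159) ≈ -4.21 dB.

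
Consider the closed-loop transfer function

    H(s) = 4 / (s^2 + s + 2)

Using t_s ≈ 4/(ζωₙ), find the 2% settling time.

Comparing s^2 + s + 2 to s^2 + 2ζωₙs + ωₙ²: ωₙ = √2 ≈ 1.414 rad/s and ζ = 1/(2·√2) ≈ 0.3536.
ζωₙ = 1/2 = 0.5, so t_s ≈ 4/(ζωₙ) = 4/0.5 = 8 s.

t_s ≈ 8 s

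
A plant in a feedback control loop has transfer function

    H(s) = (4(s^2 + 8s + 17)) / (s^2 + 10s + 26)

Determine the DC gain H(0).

H(0) = 34/13 ≈ 2.615

At s = 0 each factor (s + a) contributes a and each (s^2 + bs + c) contributes c.
H(0) = 4·(17) / ((26)) = 68/26 = 34/13.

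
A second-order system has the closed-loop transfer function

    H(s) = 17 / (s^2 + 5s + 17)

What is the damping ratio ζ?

ζ ≈ 0.6063

Compare the denominator to the standard form s^2 + 2ζωₙs + ωₙ².
ωₙ² = 17, so ωₙ = √17 ≈ 4.123 rad/s.
2ζωₙ = 5, so ζ = 5/(2·√17) ≈ 0.6063.
With ζ = 0.6063 the response is underdamped.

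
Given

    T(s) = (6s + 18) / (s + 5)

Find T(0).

T(0) = 18/5 ≈ 3.600

Set s = 0: T(0) = (18) / (5) = 18/5.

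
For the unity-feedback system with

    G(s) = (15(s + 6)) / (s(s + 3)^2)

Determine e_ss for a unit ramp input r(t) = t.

G(s) has one pole at the origin.
This is a Type 1 system. Kv = lim_{s→0} s·G(s) = 90/9 = 10.
e_ss = 1/Kv = 1/(10) = 1/10 ≈ 0.1000.

e_ss = 0.1000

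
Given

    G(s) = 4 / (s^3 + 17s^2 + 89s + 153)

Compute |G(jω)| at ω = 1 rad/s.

Substitute s = j1: numerator = 4, denominator = 136 + j88.
|G(j1)| = |4| / |136 + j88| = 4 / 161.99 ≈ 0.02469.

|G(j1)| ≈ 0.02469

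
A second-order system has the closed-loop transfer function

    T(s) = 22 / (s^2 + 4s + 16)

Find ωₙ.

Compare the denominator to the standard form s^2 + 2ζωₙs + ωₙ².
ωₙ² = 16, so ωₙ = 4 rad/s.

ωₙ = 4 rad/s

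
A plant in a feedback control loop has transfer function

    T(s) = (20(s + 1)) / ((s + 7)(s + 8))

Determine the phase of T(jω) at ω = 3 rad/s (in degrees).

∠T(j3) ≈ 27.81°

At s = j3: numerator = 20 + j60, denominator = 47 + j45.
∠T = ∠num − ∠den = 71.565° − (43.755°) = 27.81°.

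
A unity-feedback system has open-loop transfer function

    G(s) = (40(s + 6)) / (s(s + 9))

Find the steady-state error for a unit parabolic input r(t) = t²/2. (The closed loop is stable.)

G(s) has one pole at the origin.
This is a Type 1 system; Ka = lim_{s→0} s^2·G(s) = 0, so the steady-state error for a parabola input is infinite.

e_ss = ∞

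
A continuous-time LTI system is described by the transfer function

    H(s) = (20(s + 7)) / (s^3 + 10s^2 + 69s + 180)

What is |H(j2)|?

|H(j2)| ≈ 0.7621

Substitute s = j2: numerator = 140 + j40, denominator = 140 + j130.
|H(j2)| = |140 + j40| / |140 + j130| = 145.60 / 191.05 ≈ 0.7621.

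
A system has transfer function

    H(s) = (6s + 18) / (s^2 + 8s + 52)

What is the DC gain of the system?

Set s = 0: H(0) = (18) / (52) = 9/26.

H(0) = 9/26 ≈ 0.3462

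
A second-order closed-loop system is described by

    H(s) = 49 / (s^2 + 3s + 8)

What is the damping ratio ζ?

ζ ≈ 0.5303

Compare the denominator to the standard form s^2 + 2ζωₙs + ωₙ².
ωₙ² = 8, so ωₙ = √8 ≈ 2.828 rad/s.
2ζωₙ = 3, so ζ = 3/(2·√8) ≈ 0.5303.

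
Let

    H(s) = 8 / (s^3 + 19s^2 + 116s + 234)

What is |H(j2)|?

|H(j2)| ≈ 0.02918

Substitute s = j2: numerator = 8, denominator = 158 + j224.
|H(j2)| = |8| / |158 + j224| = 8 / 274.12 ≈ 0.02918.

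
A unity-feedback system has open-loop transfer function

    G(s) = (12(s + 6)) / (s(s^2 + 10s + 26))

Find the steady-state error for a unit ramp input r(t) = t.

e_ss = 0.3611

G(s) has one pole at the origin.
This is a Type 1 system. Kv = lim_{s→0} s·G(s) = 72/26 = 36/13.
e_ss = 1/Kv = 1/(36/13) = 13/36 ≈ 0.3611.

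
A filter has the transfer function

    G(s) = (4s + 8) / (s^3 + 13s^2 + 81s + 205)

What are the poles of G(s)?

s = -4 ± 5j, -5

The poles are the roots of the denominator s^3 + 13s^2 + 81s + 205 = 0.
Trying s = -5: the polynomial evaluates to 0, so (s + 5) is a factor.
Dividing out leaves s^2 + 8s + 41 = 0.
The quadratic formula then gives s = -4 ± 5j.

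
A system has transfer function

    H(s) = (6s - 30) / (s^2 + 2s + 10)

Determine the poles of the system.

The poles are the roots of the denominator s^2 + 2s + 10 = 0.
Using the quadratic formula: s = (-2 ± √(-36))/2 = -1 ± 3j.

s = -1 + 3j, -1 - 3j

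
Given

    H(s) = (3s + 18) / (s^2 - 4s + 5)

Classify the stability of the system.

unstable

The denominator s^2 - 4s + 5 factors as (s^2 - 4s + 5), giving poles at s = 2 + j, 2 - j.
Since the pole(s) at s = 2 + j, 2 - j lie in the right half-plane, the system is unstable.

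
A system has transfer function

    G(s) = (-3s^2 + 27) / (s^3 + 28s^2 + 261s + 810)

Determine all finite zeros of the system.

s = 3, -3

Set the numerator to zero: -3s^2 + 27 = 0, i.e. -3·(s^2 - 9) = 0.
Factoring: (s - 3)(s + 3) = 0.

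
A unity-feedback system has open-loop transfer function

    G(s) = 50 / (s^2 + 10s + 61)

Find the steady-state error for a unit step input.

G(s) has no poles at the origin.
This is a Type 0 system. Kp = lim_{s→0} G(s) = 50/61.
e_ss = 1/(1 + Kp) = 1/(1 + 50/61) = 61/111 ≈ 0.5495.

e_ss = 0.5495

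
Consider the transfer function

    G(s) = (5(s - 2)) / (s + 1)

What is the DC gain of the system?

At s = 0 each factor (s + a) contributes a and each (s^2 + bs + c) contributes c.
G(0) = 5·(-2) / ((1)) = -10/1 = -10.

G(0) = -10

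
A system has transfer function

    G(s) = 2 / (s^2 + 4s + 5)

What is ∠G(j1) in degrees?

At s = j1: numerator = 2, denominator = 4 + j4.
∠G = ∠num − ∠den = 0° − (45°) = -45°.

∠G(j1) ≈ -45°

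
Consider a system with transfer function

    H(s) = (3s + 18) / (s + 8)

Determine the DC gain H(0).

Set s = 0: H(0) = (18) / (8) = 9/4.

H(0) = 9/4 ≈ 2.250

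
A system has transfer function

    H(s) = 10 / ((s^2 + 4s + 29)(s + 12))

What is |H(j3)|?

|H(j3)| ≈ 0.03466

Substitute s = j3: numerator = 10, denominator = 204 + j204.
|H(j3)| = |10| / |204 + j204| = 10 / 288.50 ≈ 0.03466.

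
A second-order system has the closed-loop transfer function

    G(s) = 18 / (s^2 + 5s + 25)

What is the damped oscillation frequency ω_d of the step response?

Comparing s^2 + 5s + 25 to s^2 + 2ζωₙs + ωₙ²: ωₙ = 5 rad/s and ζ = 5/(2·5) = 0.5.
ζωₙ = 5/2 = 2.5, so ω_d = ωₙ√(1−ζ²) = √(ωₙ² − (ζωₙ)²) = √(25 − 2.5²) = √18.75 ≈ 4.330 rad/s.

ω_d ≈ 4.330 rad/s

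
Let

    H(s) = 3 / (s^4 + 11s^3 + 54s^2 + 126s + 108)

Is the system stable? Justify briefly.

stable

The denominator s^4 + 11s^3 + 54s^2 + 126s + 108 factors as (s^2 + 6s + 18)(s + 2)(s + 3), giving poles at s = -3 ± 3j, -2, -3.
Since all poles lie strictly in the left half-plane, the system is stable.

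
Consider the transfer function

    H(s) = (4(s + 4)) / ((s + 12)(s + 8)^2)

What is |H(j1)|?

Substitute s = j1: numerator = 16 + j4, denominator = 740 + j255.
|H(j1)| = |16 + j4| / |740 + j255| = 16.492 / 782.70 ≈ 0.02107.

|H(j1)| ≈ 0.02107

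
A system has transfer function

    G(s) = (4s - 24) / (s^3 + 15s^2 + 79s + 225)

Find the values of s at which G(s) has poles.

s = -3 + 4j, -3 - 4j, -9

The poles are the roots of the denominator s^3 + 15s^2 + 79s + 225 = 0.
Trying s = -9: the polynomial evaluates to 0, so (s + 9) is a factor.
Dividing out leaves s^2 + 6s + 25 = 0.
The quadratic formula then gives s = -3 ± 4j.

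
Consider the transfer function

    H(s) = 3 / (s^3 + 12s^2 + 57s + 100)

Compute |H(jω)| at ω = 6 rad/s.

Substitute s = j6: numerator = 3, denominator = -332 + j126.
|H(j6)| = |3| / |-332 + j126| = 3 / 355.11 ≈ 0.008448.

|H(j6)| ≈ 0.008448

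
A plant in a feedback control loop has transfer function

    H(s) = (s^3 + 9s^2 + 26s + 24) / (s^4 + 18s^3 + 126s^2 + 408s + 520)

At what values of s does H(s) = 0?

s = -2, -3, -4

Set the numerator to zero: s^3 + 9s^2 + 26s + 24 = 0.
Factoring: (s + 2)(s + 3)(s + 4) = 0.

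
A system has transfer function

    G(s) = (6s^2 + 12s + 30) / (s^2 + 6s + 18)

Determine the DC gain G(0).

Set s = 0: G(0) = (30) / (18) = 5/3.

G(0) = 5/3 ≈ 1.667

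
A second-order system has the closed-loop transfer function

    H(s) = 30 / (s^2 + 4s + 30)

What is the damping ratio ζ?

ζ ≈ 0.3651

Compare the denominator to the standard form s^2 + 2ζωₙs + ωₙ².
ωₙ² = 30, so ωₙ = √30 ≈ 5.477 rad/s.
2ζωₙ = 4, so ζ = 4/(2·√30) ≈ 0.3651.
With ζ = 0.3651 the response is underdamped.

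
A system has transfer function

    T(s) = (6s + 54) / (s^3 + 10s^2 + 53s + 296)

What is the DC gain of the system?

T(0) = 27/148 ≈ 0.1824

Set s = 0: T(0) = (54) / (296) = 27/148.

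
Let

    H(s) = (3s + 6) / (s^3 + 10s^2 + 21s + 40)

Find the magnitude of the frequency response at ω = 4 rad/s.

Substitute s = j4: numerator = 6 + j12, denominator = -120 + j20.
|H(j4)| = |6 + j12| / |-120 + j20| = 13.416 / 121.66 ≈ 0.1103.

|H(j4)| ≈ 0.1103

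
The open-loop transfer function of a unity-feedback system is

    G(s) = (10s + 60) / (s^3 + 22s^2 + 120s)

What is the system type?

Factor s from the denominator: s^3 + 22s^2 + 120s = s·(s^2 + 22s + 120).
There is 1 pole at the origin, so the system is Type 1.

Type 1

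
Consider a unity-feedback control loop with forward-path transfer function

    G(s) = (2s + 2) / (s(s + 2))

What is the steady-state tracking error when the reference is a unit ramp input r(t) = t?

e_ss = 1

G(s) has one pole at the origin.
This is a Type 1 system. Kv = lim_{s→0} s·G(s) = 2/2 = 1.
e_ss = 1/Kv = 1/(1) = 1.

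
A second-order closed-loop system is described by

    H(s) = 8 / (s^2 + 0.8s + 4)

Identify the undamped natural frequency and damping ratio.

ωₙ = 2 rad/s, ζ = 0.2

Compare the denominator to the standard form s^2 + 2ζωₙs + ωₙ².
ωₙ² = 4, so ωₙ = 2 rad/s.
2ζωₙ = 0.8, so ζ = 0.8/(2·2) = 0.2.
With ζ = 0.2 the response is underdamped.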